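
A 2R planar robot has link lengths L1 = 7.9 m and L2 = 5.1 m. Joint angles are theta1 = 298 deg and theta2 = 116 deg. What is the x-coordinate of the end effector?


Convert angles to radians: theta1 = 5.2011, theta2 = 2.0246
x = L1*cos(theta1) + L2*cos(theta1+theta2)
x = 3.7088 + 2.9977
x = 6.7065


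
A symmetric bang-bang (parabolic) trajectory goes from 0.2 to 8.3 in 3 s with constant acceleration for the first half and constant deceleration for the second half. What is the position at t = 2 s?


Symmetric rest-to-rest: each phase covers (pf-p0)/2 in time T/2. 0.5*a*(T/2)^2 = (pf-p0)/2 => a = 4*(pf-p0)/T^2
a = 4*(8.3-0.2)/3^2 = 3.6
t = 2 is in the deceleration phase (t > T/2).
p = pf - 0.5*a*(T-t)^2 = 8.3 - 0.5*3.6*1^2
= 6.5


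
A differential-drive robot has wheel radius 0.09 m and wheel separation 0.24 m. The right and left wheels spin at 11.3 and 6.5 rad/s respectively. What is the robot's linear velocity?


vR = r*wR = 0.09*11.3 = 1.017 m/s
vL = r*wL = 0.09*6.5 = 0.585 m/s
v = (vR+vL)/2 = 0.801 m/s
omega = (vR-vL)/L = 1.8 rad/s
linear velocity = 0.801 m/s


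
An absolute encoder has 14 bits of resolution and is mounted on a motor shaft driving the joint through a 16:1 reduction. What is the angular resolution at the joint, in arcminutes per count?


counts = 2^14 = 16384
effective counts at joint = 16384 * 16 = 262144
resolution = 360*60 / 262144
= 0.0824 arcmin/count


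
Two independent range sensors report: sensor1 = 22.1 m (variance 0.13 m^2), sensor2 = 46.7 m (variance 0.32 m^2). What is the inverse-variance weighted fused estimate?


w1 = (1/var1) / (1/var1 + 1/var2)
   = 7.6923 / (7.6923 + 3.125) = 0.7111
w2 = 1 - w1 = 0.2889
fused = w1*s1 + w2*s2 = 15.7156 + 13.4911
= 29.2067 m


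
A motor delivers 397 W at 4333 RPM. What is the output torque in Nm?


omega = 4333 * 2*pi/60 = 453.7507 rad/s
tau = P / omega = 397 / 453.7507
= 0.8749 Nm


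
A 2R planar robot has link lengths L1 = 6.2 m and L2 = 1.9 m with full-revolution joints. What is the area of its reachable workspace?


r_max = L1 + L2 = 8.1 m
r_min = |L1 - L2| = 4.3 m
Area = pi*(r_max^2 - r_min^2)
= pi*(65.61 - 18.49)
= pi * 47.12
= 148.0318 m^2


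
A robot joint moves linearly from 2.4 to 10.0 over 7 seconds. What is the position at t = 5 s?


s = t/T = 5/7 = 0.7143
p(t) = p0 + (pf-p0)*s
= 2.4 + (10.0 - 2.4) * 0.7143
= 7.8286


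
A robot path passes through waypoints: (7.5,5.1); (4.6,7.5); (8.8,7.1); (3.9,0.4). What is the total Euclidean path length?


Segment lengths:
  seg1 = sqrt((-2.9)^2 + (2.4)^2) = 3.7643
  seg2 = sqrt((4.2)^2 + (-0.4)^2) = 4.219
  seg3 = sqrt((-4.9)^2 + (-6.7)^2) = 8.3006
Total = 16.2839


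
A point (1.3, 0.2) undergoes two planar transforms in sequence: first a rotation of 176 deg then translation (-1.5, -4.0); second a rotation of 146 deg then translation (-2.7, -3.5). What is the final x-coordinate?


After transform 1:
x1 = cos(176)*1.3 - sin(176)*0.2 + -1.5 = -2.8108
y1 = sin(176)*1.3 + cos(176)*0.2 + -4.0 = -4.1088
After transform 2:
x2 = cos(146)*-2.8108 - sin(146)*-4.1088 + -2.7
= 1.9279


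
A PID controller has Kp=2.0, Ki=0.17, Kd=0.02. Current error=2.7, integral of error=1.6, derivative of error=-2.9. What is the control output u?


u = Kp*e + Ki*int(e) + Kd*de/dt
= 2.0*2.7 + 0.17*1.6 + 0.02*(-2.9)
= 5.4 + 0.272 + -0.058
= 5.614


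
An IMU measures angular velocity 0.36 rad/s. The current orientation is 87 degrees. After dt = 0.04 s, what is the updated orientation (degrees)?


delta_theta = w * dt = 0.36 * 0.04 = 0.0144 rad
= 0.8251 deg
theta_new = 87 + 0.8251 = 87.8251 deg


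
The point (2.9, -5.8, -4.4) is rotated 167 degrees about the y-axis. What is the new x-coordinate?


Rotation about y-axis: x' = x*cos(theta) + z*sin(theta)
= 2.9 * -0.9744 + -4.4 * 0.225
= -3.8155


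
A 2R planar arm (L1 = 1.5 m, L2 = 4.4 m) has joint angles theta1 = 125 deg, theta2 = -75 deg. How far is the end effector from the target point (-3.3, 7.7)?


End effector via forward kinematics:
x = L1*cos(t1) + L2*cos(t1+t2) = 1.9679
y = L1*sin(t1) + L2*sin(t1+t2) = 4.5993
Distance to target:
d = sqrt((-3.3 - 1.9679)^2 + (7.7 - 4.5993)^2)
= sqrt(27.7508 + 9.6142)
= 6.1127 m


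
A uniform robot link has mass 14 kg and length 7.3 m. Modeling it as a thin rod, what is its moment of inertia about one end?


I = (1/3) * m * L^2
= (1/3) * 14 * 7.3^2
= 0.333333 * 14 * 53.29
= 248.6867 kg*m^2


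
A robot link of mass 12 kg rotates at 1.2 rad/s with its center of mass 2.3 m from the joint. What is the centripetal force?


F = m * omega^2 * r
= 12 * 1.2^2 * 2.3
= 12 * 1.44 * 2.3
= 39.744 N


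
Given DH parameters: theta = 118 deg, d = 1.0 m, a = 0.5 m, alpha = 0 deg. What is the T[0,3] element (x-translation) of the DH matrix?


T[0,3] = a * cos(theta)
= 0.5 * cos(118 deg)
= 0.5 * -0.4695
= -0.2347


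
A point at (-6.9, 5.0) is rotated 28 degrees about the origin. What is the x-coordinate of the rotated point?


x' = x*cos(theta) - y*sin(theta)
cos(28 deg) = 0.8829, sin(28 deg) = 0.4695
x' = -6.9 * 0.8829 - 5.0 * 0.4695
= -6.0923 - 2.3474
= -8.4397


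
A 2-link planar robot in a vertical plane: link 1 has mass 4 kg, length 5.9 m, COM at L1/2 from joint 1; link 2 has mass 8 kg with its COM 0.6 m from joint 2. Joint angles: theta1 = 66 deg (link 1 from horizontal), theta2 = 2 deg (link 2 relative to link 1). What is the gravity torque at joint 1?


Horizontal distance from joint 1 to link-1 COM:
  x_c1 = (L1/2)*cos(t1) = 2.95 * 0.4067 = 1.1999 m
Horizontal distance from joint 1 to link-2 COM:
  x_c2 = L1*cos(t1) + Lc2*cos(t1+t2)
       = 5.9*0.4067 + 0.6*0.3746 = 2.6245 m
tau1 = m1*g*x_c1 + m2*g*x_c2
     = 4*9.81*1.1999 + 8*9.81*2.6245
     = 47.083 + 205.9716
     = 253.0546 Nm


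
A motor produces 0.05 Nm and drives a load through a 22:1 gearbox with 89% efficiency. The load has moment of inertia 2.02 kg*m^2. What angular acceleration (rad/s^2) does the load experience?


tau_out = tau_motor * N * eta
= 0.05 * 22 * 0.89 = 0.979 Nm
alpha = tau_out / I = 0.979 / 2.02
= 0.4847 rad/s^2


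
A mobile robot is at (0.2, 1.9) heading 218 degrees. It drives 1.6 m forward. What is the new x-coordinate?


x_new = x0 + d*cos(theta)
= 0.2 + 1.6*cos(218)
= 0.2 + -1.2608
= -1.0608


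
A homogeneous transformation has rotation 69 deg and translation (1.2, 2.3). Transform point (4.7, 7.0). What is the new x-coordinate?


x' = cos(theta)*px - sin(theta)*py + tx
= 0.3584*4.7 - 0.9336*7.0 + 1.2
= -3.6507


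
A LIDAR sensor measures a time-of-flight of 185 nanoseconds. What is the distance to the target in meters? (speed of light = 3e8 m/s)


tof = 185 ns = 1.85e-07 s
dist = c * tof / 2
= 3e8 * 1.85e-07 / 2
= 27.75 m


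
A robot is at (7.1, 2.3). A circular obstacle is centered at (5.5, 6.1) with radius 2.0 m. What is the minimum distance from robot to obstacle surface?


center_dist = sqrt((7.1-5.5)^2 + (2.3-6.1)^2)
= sqrt(2.56 + 14.44)
= 4.1231
min_dist = center_dist - radius = 4.1231 - 2.0 = 2.1231 m


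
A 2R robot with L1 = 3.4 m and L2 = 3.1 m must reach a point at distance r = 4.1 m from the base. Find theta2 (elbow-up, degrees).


cos(theta2) = (r^2 - L1^2 - L2^2) / (2*L1*L2)
cos(theta2) = (16.81 - 11.56 - 9.61) / 21.08
cos(theta2) = -0.206831
theta2 = 101.9367 degrees


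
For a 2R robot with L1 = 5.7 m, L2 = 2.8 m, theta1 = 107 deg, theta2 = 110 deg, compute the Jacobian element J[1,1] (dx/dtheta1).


J[1,1] = -L1*sin(t1) - L2*sin(t1+t2)
= -5.7*sin(107) - 2.8*sin(217)
= -3.7659


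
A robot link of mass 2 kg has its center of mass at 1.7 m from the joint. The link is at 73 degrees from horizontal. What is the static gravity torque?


tau = m*g*L*cos(angle)
= 2 * 9.81 * 1.7 * cos(73 deg)
= 2 * 9.81 * 1.7 * 0.2924
= 9.7518 Nm


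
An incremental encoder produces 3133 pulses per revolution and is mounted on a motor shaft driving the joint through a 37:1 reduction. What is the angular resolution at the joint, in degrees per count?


counts per rev = 3133
effective counts at joint = 3133 * 37 = 115921
resolution = 360 / 115921
= 0.0031 deg/count


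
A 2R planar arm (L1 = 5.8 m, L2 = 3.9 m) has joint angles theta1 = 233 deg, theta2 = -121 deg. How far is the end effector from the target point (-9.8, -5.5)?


End effector via forward kinematics:
x = L1*cos(t1) + L2*cos(t1+t2) = -4.9515
y = L1*sin(t1) + L2*sin(t1+t2) = -1.0161
Distance to target:
d = sqrt((-9.8 - -4.9515)^2 + (-5.5 - -1.0161)^2)
= sqrt(23.508 + 20.1056)
= 6.6041 m


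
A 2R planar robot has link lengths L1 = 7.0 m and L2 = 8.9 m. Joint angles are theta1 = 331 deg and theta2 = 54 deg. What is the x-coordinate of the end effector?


Convert angles to radians: theta1 = 5.777, theta2 = 0.9425
x = L1*cos(theta1) + L2*cos(theta1+theta2)
x = 6.1223 + 8.0661
x = 14.1885


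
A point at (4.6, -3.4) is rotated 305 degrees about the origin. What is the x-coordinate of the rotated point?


x' = x*cos(theta) - y*sin(theta)
cos(305 deg) = 0.5736, sin(305 deg) = -0.8192
x' = 4.6 * 0.5736 - -3.4 * -0.8192
= 2.6385 - 2.7851
= -0.1467


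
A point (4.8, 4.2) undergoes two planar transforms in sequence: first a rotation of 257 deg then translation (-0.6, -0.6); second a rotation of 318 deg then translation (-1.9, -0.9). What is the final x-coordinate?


After transform 1:
x1 = cos(257)*4.8 - sin(257)*4.2 + -0.6 = 2.4126
y1 = sin(257)*4.8 + cos(257)*4.2 + -0.6 = -6.2218
After transform 2:
x2 = cos(318)*2.4126 - sin(318)*-6.2218 + -1.9
= -4.2703


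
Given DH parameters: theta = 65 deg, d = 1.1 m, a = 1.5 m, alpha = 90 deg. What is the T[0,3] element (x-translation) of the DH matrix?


T[0,3] = a * cos(theta)
= 1.5 * cos(65 deg)
= 1.5 * 0.4226
= 0.6339


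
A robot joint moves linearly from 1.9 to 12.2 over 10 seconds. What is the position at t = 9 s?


s = t/T = 9/10 = 0.9
p(t) = p0 + (pf-p0)*s
= 1.9 + (12.2 - 1.9) * 0.9
= 11.17


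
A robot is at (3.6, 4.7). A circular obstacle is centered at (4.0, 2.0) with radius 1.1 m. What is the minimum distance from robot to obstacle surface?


center_dist = sqrt((3.6-4.0)^2 + (4.7-2.0)^2)
= sqrt(0.16 + 7.29)
= 2.7295
min_dist = center_dist - radius = 2.7295 - 1.1 = 1.6295 m


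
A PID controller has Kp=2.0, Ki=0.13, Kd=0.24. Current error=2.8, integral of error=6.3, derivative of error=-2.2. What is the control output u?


u = Kp*e + Ki*int(e) + Kd*de/dt
= 2.0*2.8 + 0.13*6.3 + 0.24*(-2.2)
= 5.6 + 0.819 + -0.528
= 5.891


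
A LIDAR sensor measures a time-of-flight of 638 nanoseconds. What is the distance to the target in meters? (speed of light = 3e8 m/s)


tof = 638 ns = 6.38e-07 s
dist = c * tof / 2
= 3e8 * 6.38e-07 / 2
= 95.7 m


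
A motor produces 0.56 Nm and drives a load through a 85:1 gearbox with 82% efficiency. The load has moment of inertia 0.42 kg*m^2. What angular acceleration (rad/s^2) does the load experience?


tau_out = tau_motor * N * eta
= 0.56 * 85 * 0.82 = 39.032 Nm
alpha = tau_out / I = 39.032 / 0.42
= 92.9333 rad/s^2


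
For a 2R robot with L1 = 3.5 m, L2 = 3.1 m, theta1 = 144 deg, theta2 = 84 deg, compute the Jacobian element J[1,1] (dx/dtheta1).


J[1,1] = -L1*sin(t1) - L2*sin(t1+t2)
= -3.5*sin(144) - 3.1*sin(228)
= 0.2465


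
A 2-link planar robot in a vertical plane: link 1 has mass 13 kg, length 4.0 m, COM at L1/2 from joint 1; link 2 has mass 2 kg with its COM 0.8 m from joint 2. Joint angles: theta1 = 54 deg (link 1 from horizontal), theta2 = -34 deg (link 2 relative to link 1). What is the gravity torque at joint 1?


Horizontal distance from joint 1 to link-1 COM:
  x_c1 = (L1/2)*cos(t1) = 2.0 * 0.5878 = 1.1756 m
Horizontal distance from joint 1 to link-2 COM:
  x_c2 = L1*cos(t1) + Lc2*cos(t1+t2)
       = 4.0*0.5878 + 0.8*0.9397 = 3.1029 m
tau1 = m1*g*x_c1 + m2*g*x_c2
     = 13*9.81*1.1756 + 2*9.81*3.1029
     = 149.9205 + 60.8788
     = 210.7993 Nm


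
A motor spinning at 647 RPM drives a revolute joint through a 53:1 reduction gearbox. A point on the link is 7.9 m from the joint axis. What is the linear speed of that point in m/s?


omega_motor = 647 * 2*pi/60 = 67.7537 rad/s
omega_joint = omega_motor / 53 = 1.2784 rad/s
v = omega_joint * r = 1.2784 * 7.9
= 10.0991 m/s


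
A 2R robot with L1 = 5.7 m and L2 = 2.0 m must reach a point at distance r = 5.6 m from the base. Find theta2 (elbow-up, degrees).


cos(theta2) = (r^2 - L1^2 - L2^2) / (2*L1*L2)
cos(theta2) = (31.36 - 32.49 - 4.0) / 22.8
cos(theta2) = -0.225
theta2 = 103.0029 degrees


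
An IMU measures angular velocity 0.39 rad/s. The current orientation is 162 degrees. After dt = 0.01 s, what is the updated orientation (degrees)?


delta_theta = w * dt = 0.39 * 0.01 = 0.0039 rad
= 0.2235 deg
theta_new = 162 + 0.2235 = 162.2235 deg


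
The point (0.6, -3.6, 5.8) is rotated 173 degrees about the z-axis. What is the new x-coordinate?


Rotation about z-axis: x' = x*cos(theta) - y*sin(theta)
= 0.6 * -0.9925 - -3.6 * 0.1219
= -0.1568


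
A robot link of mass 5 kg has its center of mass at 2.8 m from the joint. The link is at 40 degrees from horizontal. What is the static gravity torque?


tau = m*g*L*cos(angle)
= 5 * 9.81 * 2.8 * cos(40 deg)
= 5 * 9.81 * 2.8 * 0.766
= 105.2085 Nm


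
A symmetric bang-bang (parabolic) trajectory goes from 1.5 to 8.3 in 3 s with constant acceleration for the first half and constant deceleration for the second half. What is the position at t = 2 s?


Symmetric rest-to-rest: each phase covers (pf-p0)/2 in time T/2. 0.5*a*(T/2)^2 = (pf-p0)/2 => a = 4*(pf-p0)/T^2
a = 4*(8.3-1.5)/3^2 = 3.0222
t = 2 is in the deceleration phase (t > T/2).
p = pf - 0.5*a*(T-t)^2 = 8.3 - 0.5*3.0222*1^2
= 6.7889


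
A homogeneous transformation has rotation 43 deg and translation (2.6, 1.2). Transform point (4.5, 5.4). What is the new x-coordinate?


x' = cos(theta)*px - sin(theta)*py + tx
= 0.7314*4.5 - 0.682*5.4 + 2.6
= 2.2083


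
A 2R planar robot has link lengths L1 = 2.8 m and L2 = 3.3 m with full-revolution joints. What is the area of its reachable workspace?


r_max = L1 + L2 = 6.1 m
r_min = |L1 - L2| = 0.5 m
Area = pi*(r_max^2 - r_min^2)
= pi*(37.21 - 0.25)
= pi * 36.96
= 116.1133 m^2


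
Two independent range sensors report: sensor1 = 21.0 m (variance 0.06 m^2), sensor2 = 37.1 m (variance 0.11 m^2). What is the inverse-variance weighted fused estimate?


w1 = (1/var1) / (1/var1 + 1/var2)
   = 16.6667 / (16.6667 + 9.0909) = 0.6471
w2 = 1 - w1 = 0.3529
fused = w1*s1 + w2*s2 = 13.5882 + 13.0941
= 26.6824 m


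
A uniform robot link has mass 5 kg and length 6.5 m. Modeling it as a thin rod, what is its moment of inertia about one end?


I = (1/3) * m * L^2
= (1/3) * 5 * 6.5^2
= 0.333333 * 5 * 42.25
= 70.4167 kg*m^2


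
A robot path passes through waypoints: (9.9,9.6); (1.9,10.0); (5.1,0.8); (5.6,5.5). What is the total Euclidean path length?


Segment lengths:
  seg1 = sqrt((-8.0)^2 + (0.4)^2) = 8.01
  seg2 = sqrt((3.2)^2 + (-9.2)^2) = 9.7406
  seg3 = sqrt((0.5)^2 + (4.7)^2) = 4.7265
Total = 22.4772


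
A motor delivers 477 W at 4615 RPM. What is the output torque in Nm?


omega = 4615 * 2*pi/60 = 483.2817 rad/s
tau = P / omega = 477 / 483.2817
= 0.987 Nm


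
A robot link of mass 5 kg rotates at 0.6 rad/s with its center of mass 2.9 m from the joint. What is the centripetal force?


F = m * omega^2 * r
= 5 * 0.6^2 * 2.9
= 5 * 0.36 * 2.9
= 5.22 N


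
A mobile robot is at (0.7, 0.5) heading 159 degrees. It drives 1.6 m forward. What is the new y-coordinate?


y_new = y0 + d*sin(theta)
= 0.5 + 1.6*sin(159)
= 0.5 + 0.5734
= 1.0734


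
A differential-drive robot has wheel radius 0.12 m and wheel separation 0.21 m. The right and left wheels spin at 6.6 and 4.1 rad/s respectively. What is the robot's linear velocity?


vR = r*wR = 0.12*6.6 = 0.792 m/s
vL = r*wL = 0.12*4.1 = 0.492 m/s
v = (vR+vL)/2 = 0.642 m/s
omega = (vR-vL)/L = 1.4286 rad/s
linear velocity = 0.642 m/s


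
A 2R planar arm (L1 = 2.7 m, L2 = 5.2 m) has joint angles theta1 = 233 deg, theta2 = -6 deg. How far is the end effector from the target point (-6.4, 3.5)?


End effector via forward kinematics:
x = L1*cos(t1) + L2*cos(t1+t2) = -5.1713
y = L1*sin(t1) + L2*sin(t1+t2) = -5.9594
Distance to target:
d = sqrt((-6.4 - -5.1713)^2 + (3.5 - -5.9594)^2)
= sqrt(1.5097 + 89.4794)
= 9.5388 m


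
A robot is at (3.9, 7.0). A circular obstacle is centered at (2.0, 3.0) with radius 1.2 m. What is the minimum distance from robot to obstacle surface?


center_dist = sqrt((3.9-2.0)^2 + (7.0-3.0)^2)
= sqrt(3.61 + 16.0)
= 4.4283
min_dist = center_dist - radius = 4.4283 - 1.2 = 3.2283 m


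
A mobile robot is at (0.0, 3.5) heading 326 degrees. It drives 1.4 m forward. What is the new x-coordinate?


x_new = x0 + d*cos(theta)
= 0.0 + 1.4*cos(326)
= 0.0 + 1.1607
= 1.1607


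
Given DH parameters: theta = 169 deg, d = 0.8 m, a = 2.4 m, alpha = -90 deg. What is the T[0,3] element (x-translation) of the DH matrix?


T[0,3] = a * cos(theta)
= 2.4 * cos(169 deg)
= 2.4 * -0.9816
= -2.3559


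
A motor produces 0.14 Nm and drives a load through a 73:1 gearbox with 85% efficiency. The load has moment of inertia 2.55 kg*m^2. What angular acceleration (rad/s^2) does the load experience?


tau_out = tau_motor * N * eta
= 0.14 * 73 * 0.85 = 8.687 Nm
alpha = tau_out / I = 8.687 / 2.55
= 3.4067 rad/s^2


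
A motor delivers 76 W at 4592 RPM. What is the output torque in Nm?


omega = 4592 * 2*pi/60 = 480.8731 rad/s
tau = P / omega = 76 / 480.8731
= 0.158 Nm


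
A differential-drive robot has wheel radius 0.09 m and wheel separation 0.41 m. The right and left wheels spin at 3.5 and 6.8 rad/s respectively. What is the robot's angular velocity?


vR = r*wR = 0.09*3.5 = 0.315 m/s
vL = r*wL = 0.09*6.8 = 0.612 m/s
v = (vR+vL)/2 = 0.4635 m/s
omega = (vR-vL)/L = -0.7244 rad/s
angular velocity = -0.7244 rad/s


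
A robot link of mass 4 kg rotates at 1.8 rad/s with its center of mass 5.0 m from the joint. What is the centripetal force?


F = m * omega^2 * r
= 4 * 1.8^2 * 5.0
= 4 * 3.24 * 5.0
= 64.8 N


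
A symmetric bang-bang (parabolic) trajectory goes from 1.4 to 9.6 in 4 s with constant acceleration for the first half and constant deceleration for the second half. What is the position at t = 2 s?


Symmetric rest-to-rest: each phase covers (pf-p0)/2 in time T/2. 0.5*a*(T/2)^2 = (pf-p0)/2 => a = 4*(pf-p0)/T^2
a = 4*(9.6-1.4)/4^2 = 2.05
t = 2 is in the acceleration phase (t <= T/2).
p = p0 + 0.5*a*t^2 = 1.4 + 0.5*2.05*2^2
= 5.5


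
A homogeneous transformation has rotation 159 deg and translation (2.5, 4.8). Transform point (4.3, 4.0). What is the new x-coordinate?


x' = cos(theta)*px - sin(theta)*py + tx
= -0.9336*4.3 - 0.3584*4.0 + 2.5
= -2.9479


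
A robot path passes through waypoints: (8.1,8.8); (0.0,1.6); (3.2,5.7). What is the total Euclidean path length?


Segment lengths:
  seg1 = sqrt((-8.1)^2 + (-7.2)^2) = 10.8374
  seg2 = sqrt((3.2)^2 + (4.1)^2) = 5.201
Total = 16.0384


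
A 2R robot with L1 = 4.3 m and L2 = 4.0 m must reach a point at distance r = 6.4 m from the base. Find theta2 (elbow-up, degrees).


cos(theta2) = (r^2 - L1^2 - L2^2) / (2*L1*L2)
cos(theta2) = (40.96 - 18.49 - 16.0) / 34.4
cos(theta2) = 0.188081
theta2 = 79.1592 degrees


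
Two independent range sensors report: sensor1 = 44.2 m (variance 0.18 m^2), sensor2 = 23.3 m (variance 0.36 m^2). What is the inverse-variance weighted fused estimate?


w1 = (1/var1) / (1/var1 + 1/var2)
   = 5.5556 / (5.5556 + 2.7778) = 0.6667
w2 = 1 - w1 = 0.3333
fused = w1*s1 + w2*s2 = 29.4667 + 7.7667
= 37.2333 m


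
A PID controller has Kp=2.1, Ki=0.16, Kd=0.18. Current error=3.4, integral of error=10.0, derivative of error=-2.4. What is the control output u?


u = Kp*e + Ki*int(e) + Kd*de/dt
= 2.1*3.4 + 0.16*10.0 + 0.18*(-2.4)
= 7.14 + 1.6 + -0.432
= 8.308


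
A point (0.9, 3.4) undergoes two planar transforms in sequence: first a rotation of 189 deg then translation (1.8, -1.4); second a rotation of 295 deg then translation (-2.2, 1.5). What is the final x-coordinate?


After transform 1:
x1 = cos(189)*0.9 - sin(189)*3.4 + 1.8 = 1.443
y1 = sin(189)*0.9 + cos(189)*3.4 + -1.4 = -4.8989
After transform 2:
x2 = cos(295)*1.443 - sin(295)*-4.8989 + -2.2
= -6.0301


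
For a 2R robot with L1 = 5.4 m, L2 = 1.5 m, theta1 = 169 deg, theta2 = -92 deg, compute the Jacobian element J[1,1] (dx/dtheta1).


J[1,1] = -L1*sin(t1) - L2*sin(t1+t2)
= -5.4*sin(169) - 1.5*sin(77)
= -2.4919


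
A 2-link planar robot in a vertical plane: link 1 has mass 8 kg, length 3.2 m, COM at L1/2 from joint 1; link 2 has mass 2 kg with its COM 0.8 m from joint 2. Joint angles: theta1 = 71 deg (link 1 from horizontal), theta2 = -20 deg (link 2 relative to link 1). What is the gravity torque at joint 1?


Horizontal distance from joint 1 to link-1 COM:
  x_c1 = (L1/2)*cos(t1) = 1.6 * 0.3256 = 0.5209 m
Horizontal distance from joint 1 to link-2 COM:
  x_c2 = L1*cos(t1) + Lc2*cos(t1+t2)
       = 3.2*0.3256 + 0.8*0.6293 = 1.5453 m
tau1 = m1*g*x_c1 + m2*g*x_c2
     = 8*9.81*0.5209 + 2*9.81*1.5453
     = 40.8809 + 30.3183
     = 71.1992 Nm


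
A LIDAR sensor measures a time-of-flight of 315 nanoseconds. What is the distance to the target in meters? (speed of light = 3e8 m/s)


tof = 315 ns = 3.15e-07 s
dist = c * tof / 2
= 3e8 * 3.15e-07 / 2
= 47.25 m


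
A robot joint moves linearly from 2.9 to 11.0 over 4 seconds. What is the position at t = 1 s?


s = t/T = 1/4 = 0.25
p(t) = p0 + (pf-p0)*s
= 2.9 + (11.0 - 2.9) * 0.25
= 4.925


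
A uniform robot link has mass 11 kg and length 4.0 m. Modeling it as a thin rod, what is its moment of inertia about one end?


I = (1/3) * m * L^2
= (1/3) * 11 * 4.0^2
= 0.333333 * 11 * 16.0
= 58.6667 kg*m^2


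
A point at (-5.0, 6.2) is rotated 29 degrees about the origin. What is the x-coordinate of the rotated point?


x' = x*cos(theta) - y*sin(theta)
cos(29 deg) = 0.8746, sin(29 deg) = 0.4848
x' = -5.0 * 0.8746 - 6.2 * 0.4848
= -4.3731 - 3.0058
= -7.3789


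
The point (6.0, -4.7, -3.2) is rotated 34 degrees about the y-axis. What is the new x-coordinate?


Rotation about y-axis: x' = x*cos(theta) + z*sin(theta)
= 6.0 * 0.829 + -3.2 * 0.5592
= 3.1848


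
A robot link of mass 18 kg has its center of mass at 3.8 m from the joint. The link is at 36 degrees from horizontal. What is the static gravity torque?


tau = m*g*L*cos(angle)
= 18 * 9.81 * 3.8 * cos(36 deg)
= 18 * 9.81 * 3.8 * 0.809
= 542.8536 Nm


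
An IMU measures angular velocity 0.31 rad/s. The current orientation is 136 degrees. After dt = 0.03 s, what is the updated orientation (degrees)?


delta_theta = w * dt = 0.31 * 0.03 = 0.0093 rad
= 0.5329 deg
theta_new = 136 + 0.5329 = 136.5329 deg


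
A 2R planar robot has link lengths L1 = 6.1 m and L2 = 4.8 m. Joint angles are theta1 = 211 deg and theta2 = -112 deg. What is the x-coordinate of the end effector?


Convert angles to radians: theta1 = 3.6826, theta2 = -1.9548
x = L1*cos(theta1) + L2*cos(theta1+theta2)
x = -5.2287 + -0.7509
x = -5.9796


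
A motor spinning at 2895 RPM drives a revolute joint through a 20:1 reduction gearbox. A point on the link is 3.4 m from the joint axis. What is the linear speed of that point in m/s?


omega_motor = 2895 * 2*pi/60 = 303.1637 rad/s
omega_joint = omega_motor / 20 = 15.1582 rad/s
v = omega_joint * r = 15.1582 * 3.4
= 51.5378 m/s


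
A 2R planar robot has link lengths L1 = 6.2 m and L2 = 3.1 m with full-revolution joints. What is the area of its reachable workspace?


r_max = L1 + L2 = 9.3 m
r_min = |L1 - L2| = 3.1 m
Area = pi*(r_max^2 - r_min^2)
= pi*(86.49 - 9.61)
= pi * 76.88
= 241.5256 m^2


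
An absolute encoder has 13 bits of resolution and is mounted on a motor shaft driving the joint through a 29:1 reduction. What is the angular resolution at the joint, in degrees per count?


counts = 2^13 = 8192
effective counts at joint = 8192 * 29 = 237568
resolution = 360 / 237568
= 0.0015 deg/count


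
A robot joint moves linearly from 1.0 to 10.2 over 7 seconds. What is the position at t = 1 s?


s = t/T = 1/7 = 0.1429
p(t) = p0 + (pf-p0)*s
= 1.0 + (10.2 - 1.0) * 0.1429
= 2.3143


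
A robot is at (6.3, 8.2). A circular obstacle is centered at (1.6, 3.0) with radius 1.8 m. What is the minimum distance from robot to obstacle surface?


center_dist = sqrt((6.3-1.6)^2 + (8.2-3.0)^2)
= sqrt(22.09 + 27.04)
= 7.0093
min_dist = center_dist - radius = 7.0093 - 1.8 = 5.2093 m


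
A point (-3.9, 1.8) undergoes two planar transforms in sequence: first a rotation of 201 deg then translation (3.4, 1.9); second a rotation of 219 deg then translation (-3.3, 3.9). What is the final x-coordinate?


After transform 1:
x1 = cos(201)*-3.9 - sin(201)*1.8 + 3.4 = 7.686
y1 = sin(201)*-3.9 + cos(201)*1.8 + 1.9 = 1.6172
After transform 2:
x2 = cos(219)*7.686 - sin(219)*1.6172 + -3.3
= -8.2554


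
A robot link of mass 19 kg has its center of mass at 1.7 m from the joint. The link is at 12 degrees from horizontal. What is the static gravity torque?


tau = m*g*L*cos(angle)
= 19 * 9.81 * 1.7 * cos(12 deg)
= 19 * 9.81 * 1.7 * 0.9781
= 309.9388 Nm


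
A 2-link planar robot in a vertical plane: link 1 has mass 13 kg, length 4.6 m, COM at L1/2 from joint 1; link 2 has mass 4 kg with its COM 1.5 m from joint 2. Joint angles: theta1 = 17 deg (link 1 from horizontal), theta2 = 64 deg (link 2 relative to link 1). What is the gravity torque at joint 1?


Horizontal distance from joint 1 to link-1 COM:
  x_c1 = (L1/2)*cos(t1) = 2.3 * 0.9563 = 2.1995 m
Horizontal distance from joint 1 to link-2 COM:
  x_c2 = L1*cos(t1) + Lc2*cos(t1+t2)
       = 4.6*0.9563 + 1.5*0.1564 = 4.6337 m
tau1 = m1*g*x_c1 + m2*g*x_c2
     = 13*9.81*2.1995 + 4*9.81*4.6337
     = 280.5024 + 181.8246
     = 462.3269 Nm


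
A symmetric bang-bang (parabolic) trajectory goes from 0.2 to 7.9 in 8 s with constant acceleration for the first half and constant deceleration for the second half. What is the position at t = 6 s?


Symmetric rest-to-rest: each phase covers (pf-p0)/2 in time T/2. 0.5*a*(T/2)^2 = (pf-p0)/2 => a = 4*(pf-p0)/T^2
a = 4*(7.9-0.2)/8^2 = 0.4813
t = 6 is in the deceleration phase (t > T/2).
p = pf - 0.5*a*(T-t)^2 = 7.9 - 0.5*0.4813*2^2
= 6.9375


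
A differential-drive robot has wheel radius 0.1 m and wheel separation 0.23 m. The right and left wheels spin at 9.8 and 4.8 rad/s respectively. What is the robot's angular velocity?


vR = r*wR = 0.1*9.8 = 0.98 m/s
vL = r*wL = 0.1*4.8 = 0.48 m/s
v = (vR+vL)/2 = 0.73 m/s
omega = (vR-vL)/L = 2.1739 rad/s
angular velocity = 2.1739 rad/s


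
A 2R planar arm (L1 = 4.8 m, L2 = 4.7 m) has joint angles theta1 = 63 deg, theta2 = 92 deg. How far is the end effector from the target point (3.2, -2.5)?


End effector via forward kinematics:
x = L1*cos(t1) + L2*cos(t1+t2) = -2.0805
y = L1*sin(t1) + L2*sin(t1+t2) = 6.2631
Distance to target:
d = sqrt((3.2 - -2.0805)^2 + (-2.5 - 6.2631)^2)
= sqrt(27.8836 + 76.7926)
= 10.2311 m


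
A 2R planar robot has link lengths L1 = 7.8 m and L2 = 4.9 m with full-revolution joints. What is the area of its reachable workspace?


r_max = L1 + L2 = 12.7 m
r_min = |L1 - L2| = 2.9 m
Area = pi*(r_max^2 - r_min^2)
= pi*(161.29 - 8.41)
= pi * 152.88
= 480.2867 m^2


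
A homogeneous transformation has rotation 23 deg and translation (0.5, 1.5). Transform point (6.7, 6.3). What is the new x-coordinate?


x' = cos(theta)*px - sin(theta)*py + tx
= 0.9205*6.7 - 0.3907*6.3 + 0.5
= 4.2058


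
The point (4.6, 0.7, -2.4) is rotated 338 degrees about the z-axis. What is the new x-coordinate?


Rotation about z-axis: x' = x*cos(theta) - y*sin(theta)
= 4.6 * 0.9272 - 0.7 * -0.3746
= 4.5273


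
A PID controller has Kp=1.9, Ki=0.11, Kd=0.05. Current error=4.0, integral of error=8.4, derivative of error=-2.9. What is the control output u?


u = Kp*e + Ki*int(e) + Kd*de/dt
= 1.9*4.0 + 0.11*8.4 + 0.05*(-2.9)
= 7.6 + 0.924 + -0.145
= 8.379


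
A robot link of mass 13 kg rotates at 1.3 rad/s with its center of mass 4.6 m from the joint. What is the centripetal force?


F = m * omega^2 * r
= 13 * 1.3^2 * 4.6
= 13 * 1.69 * 4.6
= 101.062 N


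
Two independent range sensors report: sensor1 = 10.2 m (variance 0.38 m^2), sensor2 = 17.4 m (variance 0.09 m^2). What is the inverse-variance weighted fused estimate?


w1 = (1/var1) / (1/var1 + 1/var2)
   = 2.6316 / (2.6316 + 11.1111) = 0.1915
w2 = 1 - w1 = 0.8085
fused = w1*s1 + w2*s2 = 1.9532 + 14.0681
= 16.0213 m


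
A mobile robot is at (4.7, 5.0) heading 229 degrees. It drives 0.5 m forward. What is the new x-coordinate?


x_new = x0 + d*cos(theta)
= 4.7 + 0.5*cos(229)
= 4.7 + -0.328
= 4.372


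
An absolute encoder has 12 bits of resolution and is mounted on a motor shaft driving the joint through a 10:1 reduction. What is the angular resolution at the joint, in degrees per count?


counts = 2^12 = 4096
effective counts at joint = 4096 * 10 = 40960
resolution = 360 / 40960
= 0.0088 deg/count


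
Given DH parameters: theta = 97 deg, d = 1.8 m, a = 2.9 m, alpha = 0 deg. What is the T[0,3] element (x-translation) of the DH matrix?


T[0,3] = a * cos(theta)
= 2.9 * cos(97 deg)
= 2.9 * -0.1219
= -0.3534


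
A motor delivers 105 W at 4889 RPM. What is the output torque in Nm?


omega = 4889 * 2*pi/60 = 511.9749 rad/s
tau = P / omega = 105 / 511.9749
= 0.2051 Nm


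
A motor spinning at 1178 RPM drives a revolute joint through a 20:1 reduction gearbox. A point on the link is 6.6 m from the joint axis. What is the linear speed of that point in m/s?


omega_motor = 1178 * 2*pi/60 = 123.3599 rad/s
omega_joint = omega_motor / 20 = 6.168 rad/s
v = omega_joint * r = 6.168 * 6.6
= 40.7088 m/s


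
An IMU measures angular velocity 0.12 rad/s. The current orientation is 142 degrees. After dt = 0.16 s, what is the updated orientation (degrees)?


delta_theta = w * dt = 0.12 * 0.16 = 0.0192 rad
= 1.1001 deg
theta_new = 142 + 1.1001 = 143.1001 deg


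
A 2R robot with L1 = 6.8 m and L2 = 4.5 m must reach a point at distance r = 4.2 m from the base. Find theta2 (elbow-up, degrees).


cos(theta2) = (r^2 - L1^2 - L2^2) / (2*L1*L2)
cos(theta2) = (17.64 - 46.24 - 20.25) / 61.2
cos(theta2) = -0.798203
theta2 = 142.9588 degrees


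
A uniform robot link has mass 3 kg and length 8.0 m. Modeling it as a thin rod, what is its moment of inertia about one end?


I = (1/3) * m * L^2
= (1/3) * 3 * 8.0^2
= 0.333333 * 3 * 64.0
= 64.0 kg*m^2


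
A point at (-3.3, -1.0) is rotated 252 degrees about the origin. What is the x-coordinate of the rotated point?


x' = x*cos(theta) - y*sin(theta)
cos(252 deg) = -0.309, sin(252 deg) = -0.9511
x' = -3.3 * -0.309 - -1.0 * -0.9511
= 1.0198 - 0.9511
= 0.0687


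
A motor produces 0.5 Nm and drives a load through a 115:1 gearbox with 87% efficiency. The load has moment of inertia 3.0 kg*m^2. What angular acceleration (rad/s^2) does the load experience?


tau_out = tau_motor * N * eta
= 0.5 * 115 * 0.87 = 50.025 Nm
alpha = tau_out / I = 50.025 / 3.0
= 16.675 rad/s^2


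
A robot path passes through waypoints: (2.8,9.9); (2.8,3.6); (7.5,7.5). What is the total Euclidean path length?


Segment lengths:
  seg1 = sqrt((0.0)^2 + (-6.3)^2) = 6.3
  seg2 = sqrt((4.7)^2 + (3.9)^2) = 6.1074
Total = 12.4074


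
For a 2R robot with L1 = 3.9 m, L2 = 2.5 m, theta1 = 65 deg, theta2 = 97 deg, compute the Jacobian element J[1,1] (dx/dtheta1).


J[1,1] = -L1*sin(t1) - L2*sin(t1+t2)
= -3.9*sin(65) - 2.5*sin(162)
= -4.3071


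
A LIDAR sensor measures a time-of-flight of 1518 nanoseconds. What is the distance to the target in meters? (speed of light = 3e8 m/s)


tof = 1518 ns = 1.518e-06 s
dist = c * tof / 2
= 3e8 * 1.518e-06 / 2
= 227.7 m


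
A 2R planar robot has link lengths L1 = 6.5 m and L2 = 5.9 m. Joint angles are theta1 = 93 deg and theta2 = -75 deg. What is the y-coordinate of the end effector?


Convert angles to radians: theta1 = 1.6232, theta2 = -1.309
y = L1*sin(theta1) + L2*sin(theta1+theta2)
y = 6.4911 + 1.8232
y = 8.3143


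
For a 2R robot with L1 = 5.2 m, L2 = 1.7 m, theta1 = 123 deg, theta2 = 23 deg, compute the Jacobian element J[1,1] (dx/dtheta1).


J[1,1] = -L1*sin(t1) - L2*sin(t1+t2)
= -5.2*sin(123) - 1.7*sin(146)
= -5.3117


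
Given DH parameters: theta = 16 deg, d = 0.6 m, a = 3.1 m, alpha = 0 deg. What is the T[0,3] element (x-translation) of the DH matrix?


T[0,3] = a * cos(theta)
= 3.1 * cos(16 deg)
= 3.1 * 0.9613
= 2.9799


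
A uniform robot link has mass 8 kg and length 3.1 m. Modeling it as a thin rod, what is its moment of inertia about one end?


I = (1/3) * m * L^2
= (1/3) * 8 * 3.1^2
= 0.333333 * 8 * 9.61
= 25.6267 kg*m^2


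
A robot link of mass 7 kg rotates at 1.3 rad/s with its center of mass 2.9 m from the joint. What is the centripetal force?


F = m * omega^2 * r
= 7 * 1.3^2 * 2.9
= 7 * 1.69 * 2.9
= 34.307 N


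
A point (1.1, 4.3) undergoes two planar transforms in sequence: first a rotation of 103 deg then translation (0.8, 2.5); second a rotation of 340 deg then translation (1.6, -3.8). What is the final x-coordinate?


After transform 1:
x1 = cos(103)*1.1 - sin(103)*4.3 + 0.8 = -3.6372
y1 = sin(103)*1.1 + cos(103)*4.3 + 2.5 = 2.6045
After transform 2:
x2 = cos(340)*-3.6372 - sin(340)*2.6045 + 1.6
= -0.9271


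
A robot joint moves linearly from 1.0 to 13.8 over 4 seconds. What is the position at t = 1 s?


s = t/T = 1/4 = 0.25
p(t) = p0 + (pf-p0)*s
= 1.0 + (13.8 - 1.0) * 0.25
= 4.2


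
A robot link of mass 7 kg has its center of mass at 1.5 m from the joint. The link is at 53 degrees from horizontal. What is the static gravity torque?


tau = m*g*L*cos(angle)
= 7 * 9.81 * 1.5 * cos(53 deg)
= 7 * 9.81 * 1.5 * 0.6018
= 61.99 Nm


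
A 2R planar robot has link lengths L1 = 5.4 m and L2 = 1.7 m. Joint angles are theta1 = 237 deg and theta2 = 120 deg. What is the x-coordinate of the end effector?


Convert angles to radians: theta1 = 4.1364, theta2 = 2.0944
x = L1*cos(theta1) + L2*cos(theta1+theta2)
x = -2.9411 + 1.6977
x = -1.2434


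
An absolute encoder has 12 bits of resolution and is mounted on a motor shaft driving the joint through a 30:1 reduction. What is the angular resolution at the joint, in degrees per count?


counts = 2^12 = 4096
effective counts at joint = 4096 * 30 = 122880
resolution = 360 / 122880
= 0.0029 deg/count


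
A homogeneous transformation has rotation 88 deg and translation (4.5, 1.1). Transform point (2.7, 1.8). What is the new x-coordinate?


x' = cos(theta)*px - sin(theta)*py + tx
= 0.0349*2.7 - 0.9994*1.8 + 4.5
= 2.7953


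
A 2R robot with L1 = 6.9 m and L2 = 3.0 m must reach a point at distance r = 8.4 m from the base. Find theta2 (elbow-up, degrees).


cos(theta2) = (r^2 - L1^2 - L2^2) / (2*L1*L2)
cos(theta2) = (70.56 - 47.61 - 9.0) / 41.4
cos(theta2) = 0.336957
theta2 = 70.3084 degrees


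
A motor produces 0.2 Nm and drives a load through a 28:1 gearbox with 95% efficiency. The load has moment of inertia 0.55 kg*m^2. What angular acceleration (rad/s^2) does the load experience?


tau_out = tau_motor * N * eta
= 0.2 * 28 * 0.95 = 5.32 Nm
alpha = tau_out / I = 5.32 / 0.55
= 9.6727 rad/s^2


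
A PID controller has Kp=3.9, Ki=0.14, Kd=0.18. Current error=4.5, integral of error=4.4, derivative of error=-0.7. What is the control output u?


u = Kp*e + Ki*int(e) + Kd*de/dt
= 3.9*4.5 + 0.14*4.4 + 0.18*(-0.7)
= 17.55 + 0.616 + -0.126
= 18.04


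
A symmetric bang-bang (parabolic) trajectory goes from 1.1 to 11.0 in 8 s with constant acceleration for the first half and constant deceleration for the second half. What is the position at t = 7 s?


Symmetric rest-to-rest: each phase covers (pf-p0)/2 in time T/2. 0.5*a*(T/2)^2 = (pf-p0)/2 => a = 4*(pf-p0)/T^2
a = 4*(11.0-1.1)/8^2 = 0.6188
t = 7 is in the deceleration phase (t > T/2).
p = pf - 0.5*a*(T-t)^2 = 11.0 - 0.5*0.6188*1^2
= 10.6906


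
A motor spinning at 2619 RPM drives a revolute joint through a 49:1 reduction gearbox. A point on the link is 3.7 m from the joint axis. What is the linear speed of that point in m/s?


omega_motor = 2619 * 2*pi/60 = 274.261 rad/s
omega_joint = omega_motor / 49 = 5.5972 rad/s
v = omega_joint * r = 5.5972 * 3.7
= 20.7095 m/s


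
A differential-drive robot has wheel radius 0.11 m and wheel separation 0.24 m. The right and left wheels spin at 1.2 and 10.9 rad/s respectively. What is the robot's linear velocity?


vR = r*wR = 0.11*1.2 = 0.132 m/s
vL = r*wL = 0.11*10.9 = 1.199 m/s
v = (vR+vL)/2 = 0.6655 m/s
omega = (vR-vL)/L = -4.4458 rad/s
linear velocity = 0.6655 m/s


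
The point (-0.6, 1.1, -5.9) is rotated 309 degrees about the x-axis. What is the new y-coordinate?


Rotation about x-axis: y' = y*cos(theta) - z*sin(theta)
= 1.1 * 0.6293 - -5.9 * -0.7771
= -3.8929


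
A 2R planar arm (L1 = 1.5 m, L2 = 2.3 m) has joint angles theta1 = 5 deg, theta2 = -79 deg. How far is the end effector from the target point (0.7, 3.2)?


End effector via forward kinematics:
x = L1*cos(t1) + L2*cos(t1+t2) = 2.1283
y = L1*sin(t1) + L2*sin(t1+t2) = -2.0802
Distance to target:
d = sqrt((0.7 - 2.1283)^2 + (3.2 - -2.0802)^2)
= sqrt(2.0399 + 27.8802)
= 5.4699 m


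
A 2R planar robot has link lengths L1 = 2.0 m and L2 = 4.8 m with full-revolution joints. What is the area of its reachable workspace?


r_max = L1 + L2 = 6.8 m
r_min = |L1 - L2| = 2.8 m
Area = pi*(r_max^2 - r_min^2)
= pi*(46.24 - 7.84)
= pi * 38.4
= 120.6372 m^2


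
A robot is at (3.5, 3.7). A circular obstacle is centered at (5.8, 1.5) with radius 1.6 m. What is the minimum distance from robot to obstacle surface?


center_dist = sqrt((3.5-5.8)^2 + (3.7-1.5)^2)
= sqrt(5.29 + 4.84)
= 3.1828
min_dist = center_dist - radius = 3.1828 - 1.6 = 1.5828 m


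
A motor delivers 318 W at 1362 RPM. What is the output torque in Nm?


omega = 1362 * 2*pi/60 = 142.6283 rad/s
tau = P / omega = 318 / 142.6283
= 2.2296 Nm


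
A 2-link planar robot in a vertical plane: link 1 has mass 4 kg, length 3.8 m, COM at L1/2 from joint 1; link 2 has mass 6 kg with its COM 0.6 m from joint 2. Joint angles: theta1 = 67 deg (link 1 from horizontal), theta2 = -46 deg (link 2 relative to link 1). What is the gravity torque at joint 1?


Horizontal distance from joint 1 to link-1 COM:
  x_c1 = (L1/2)*cos(t1) = 1.9 * 0.3907 = 0.7424 m
Horizontal distance from joint 1 to link-2 COM:
  x_c2 = L1*cos(t1) + Lc2*cos(t1+t2)
       = 3.8*0.3907 + 0.6*0.9336 = 2.0449 m
tau1 = m1*g*x_c1 + m2*g*x_c2
     = 4*9.81*0.7424 + 6*9.81*2.0449
     = 29.1314 + 120.3644
     = 149.4957 Nm


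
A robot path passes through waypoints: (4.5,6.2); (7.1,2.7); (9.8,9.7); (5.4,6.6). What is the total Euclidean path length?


Segment lengths:
  seg1 = sqrt((2.6)^2 + (-3.5)^2) = 4.36
  seg2 = sqrt((2.7)^2 + (7.0)^2) = 7.5027
  seg3 = sqrt((-4.4)^2 + (-3.1)^2) = 5.3824
Total = 17.2451


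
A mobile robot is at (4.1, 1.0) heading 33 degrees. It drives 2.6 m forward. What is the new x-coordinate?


x_new = x0 + d*cos(theta)
= 4.1 + 2.6*cos(33)
= 4.1 + 2.1805
= 6.2805


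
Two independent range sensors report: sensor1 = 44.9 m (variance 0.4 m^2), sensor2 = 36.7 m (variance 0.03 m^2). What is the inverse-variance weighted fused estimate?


w1 = (1/var1) / (1/var1 + 1/var2)
   = 2.5 / (2.5 + 33.3333) = 0.0698
w2 = 1 - w1 = 0.9302
fused = w1*s1 + w2*s2 = 3.1326 + 34.1395
= 37.2721 m


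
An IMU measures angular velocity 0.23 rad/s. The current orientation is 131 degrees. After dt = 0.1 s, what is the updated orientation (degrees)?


delta_theta = w * dt = 0.23 * 0.1 = 0.023 rad
= 1.3178 deg
theta_new = 131 + 1.3178 = 132.3178 deg


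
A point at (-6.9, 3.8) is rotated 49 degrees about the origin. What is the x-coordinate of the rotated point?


x' = x*cos(theta) - y*sin(theta)
cos(49 deg) = 0.6561, sin(49 deg) = 0.7547
x' = -6.9 * 0.6561 - 3.8 * 0.7547
= -4.5268 - 2.8679
= -7.3947
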